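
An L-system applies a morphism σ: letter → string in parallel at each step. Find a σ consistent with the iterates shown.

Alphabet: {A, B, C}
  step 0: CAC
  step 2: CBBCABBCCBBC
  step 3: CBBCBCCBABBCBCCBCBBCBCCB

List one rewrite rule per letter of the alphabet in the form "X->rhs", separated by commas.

A->AB, B->BC, C->CB

  step 2 ⇒ step 3: CBBCABBCCBBC ⇒ CB·BC·BC·CB·AB·BC·BC·CB·CB·BC·BC·CB
    A ↦ AB
    B ↦ BC
    C ↦ CB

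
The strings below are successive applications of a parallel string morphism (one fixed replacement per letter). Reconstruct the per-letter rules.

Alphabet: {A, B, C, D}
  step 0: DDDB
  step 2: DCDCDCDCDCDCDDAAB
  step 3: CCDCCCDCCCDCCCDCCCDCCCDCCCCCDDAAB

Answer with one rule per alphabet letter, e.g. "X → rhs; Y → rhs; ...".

  step 2 ⇒ step 3: DCDCDCDCDCDCDDAAB ⇒ CC·DC·CC·DC·CC·DC·CC·DC·CC·DC·CC·DC·CC·CC·D·D·AAB
    A ↦ D
    B ↦ AAB
    C ↦ DC
    D ↦ CC

A->D, B->AAB, C->DC, D->CC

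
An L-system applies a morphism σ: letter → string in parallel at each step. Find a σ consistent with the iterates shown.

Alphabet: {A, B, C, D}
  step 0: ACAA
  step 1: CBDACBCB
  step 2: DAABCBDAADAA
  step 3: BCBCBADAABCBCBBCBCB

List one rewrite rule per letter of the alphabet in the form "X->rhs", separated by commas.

A->CB, B->A, C->DA, D->B

  step 2 ⇒ step 3: DAABCBDAADAA ⇒ B·CB·CB·A·DA·A·B·CB·CB·B·CB·CB
    A ↦ CB
    B ↦ A
    C ↦ DA
    D ↦ B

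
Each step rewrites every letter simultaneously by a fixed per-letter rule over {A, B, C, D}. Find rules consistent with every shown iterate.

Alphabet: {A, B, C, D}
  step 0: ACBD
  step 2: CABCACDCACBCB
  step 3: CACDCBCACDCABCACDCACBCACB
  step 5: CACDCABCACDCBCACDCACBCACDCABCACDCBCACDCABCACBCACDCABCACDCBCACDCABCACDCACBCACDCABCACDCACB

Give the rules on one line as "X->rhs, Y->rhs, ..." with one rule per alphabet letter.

A->CD, B->CB, C->CA, D->B

  step 2 ⇒ step 3: CABCACDCACBCB ⇒ CA·CD·CB·CA·CD·CA·B·CA·CD·CA·CB·CA·CB
    A ↦ CD
    B ↦ CB
    C ↦ CA
    D ↦ B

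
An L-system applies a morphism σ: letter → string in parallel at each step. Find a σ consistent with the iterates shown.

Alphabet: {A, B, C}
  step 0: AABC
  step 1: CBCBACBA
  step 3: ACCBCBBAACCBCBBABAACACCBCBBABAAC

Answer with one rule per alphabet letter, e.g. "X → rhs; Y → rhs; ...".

A->CB, B->AC, C->BA

  step 0 ⇒ step 1: AABC ⇒ CB·CB·AC·BA
    A ↦ CB
    B ↦ AC
    C ↦ BA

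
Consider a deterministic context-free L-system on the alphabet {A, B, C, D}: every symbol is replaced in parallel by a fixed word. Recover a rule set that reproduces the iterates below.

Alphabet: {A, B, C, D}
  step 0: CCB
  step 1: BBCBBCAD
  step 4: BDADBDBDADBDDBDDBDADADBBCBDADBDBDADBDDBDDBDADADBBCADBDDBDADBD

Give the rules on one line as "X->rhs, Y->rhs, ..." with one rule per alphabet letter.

A->D, B->AD, C->BBC, D->BD

  step 0 ⇒ step 1: CCB ⇒ BBC·BBC·AD
    B ↦ AD
    C ↦ BBC
    A ↦ D  (constrained at step 1)
    D ↦ BD  (constrained at step 1)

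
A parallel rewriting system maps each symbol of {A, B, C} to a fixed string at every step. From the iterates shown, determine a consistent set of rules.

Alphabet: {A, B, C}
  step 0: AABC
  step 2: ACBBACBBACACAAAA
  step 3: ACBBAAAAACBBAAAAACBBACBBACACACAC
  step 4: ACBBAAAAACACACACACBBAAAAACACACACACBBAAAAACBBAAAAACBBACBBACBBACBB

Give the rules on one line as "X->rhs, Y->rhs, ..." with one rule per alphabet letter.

  step 3 ⇒ step 4: ACBBAAAAACBBAAAAACBBACBBACACACAC ⇒ AC·BB·AA·AA·AC·AC·AC·AC·AC·BB·AA·AA·AC·AC·AC·AC·AC·BB·AA·AA·AC·BB·AA·AA·AC·BB·AC·BB·AC·BB·AC·BB
    A ↦ AC
    B ↦ AA
    C ↦ BB

A->AC, B->AA, C->BB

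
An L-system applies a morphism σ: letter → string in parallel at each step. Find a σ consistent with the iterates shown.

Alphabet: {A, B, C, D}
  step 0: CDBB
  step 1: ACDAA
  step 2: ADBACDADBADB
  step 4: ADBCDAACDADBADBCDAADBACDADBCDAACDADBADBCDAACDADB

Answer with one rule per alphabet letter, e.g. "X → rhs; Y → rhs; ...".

  step 1 ⇒ step 2: ACDAA ⇒ ADB·A·CD·ADB·ADB
    A ↦ ADB
    C ↦ A
    D ↦ CD
  step 0 ⇒ step 1: CDBB ⇒ A·CD·A·A
    B ↦ A

A->ADB, B->A, C->A, D->CD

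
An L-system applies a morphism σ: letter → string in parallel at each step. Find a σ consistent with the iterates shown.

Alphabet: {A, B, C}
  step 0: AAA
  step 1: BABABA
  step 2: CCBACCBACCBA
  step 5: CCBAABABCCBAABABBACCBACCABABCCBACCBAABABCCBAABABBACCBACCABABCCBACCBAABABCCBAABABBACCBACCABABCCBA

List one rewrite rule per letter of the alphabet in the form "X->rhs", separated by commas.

A->BA, B->CC, C->AB

  step 1 ⇒ step 2: BABABA ⇒ CC·BA·CC·BA·CC·BA
    A ↦ BA
    B ↦ CC
    C ↦ AB  (constrained at step 2)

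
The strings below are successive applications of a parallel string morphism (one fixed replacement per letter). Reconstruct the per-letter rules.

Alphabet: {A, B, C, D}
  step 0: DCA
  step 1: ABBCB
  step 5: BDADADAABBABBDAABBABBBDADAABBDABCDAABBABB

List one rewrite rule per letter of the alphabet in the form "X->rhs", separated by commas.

A->B, B->DA, C->BC, D->AB

  step 0 ⇒ step 1: DCA ⇒ AB·BC·B
    A ↦ B
    C ↦ BC
    D ↦ AB
    B ↦ DA  (constrained at step 1)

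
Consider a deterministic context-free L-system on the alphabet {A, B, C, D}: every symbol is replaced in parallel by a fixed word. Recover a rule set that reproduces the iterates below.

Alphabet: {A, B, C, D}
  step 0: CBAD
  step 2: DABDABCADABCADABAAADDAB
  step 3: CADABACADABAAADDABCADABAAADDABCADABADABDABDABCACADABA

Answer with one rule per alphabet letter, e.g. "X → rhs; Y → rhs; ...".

A->DAB, B->A, C->AAD, D->CA

  step 2 ⇒ step 3: DABDABCADABCADABAAADDAB ⇒ CA·DAB·A·CA·DAB·A·AAD·DAB·CA·DAB·A·AAD·DAB·CA·DAB·A·DAB·DAB·DAB·CA·CA·DAB·A
    A ↦ DAB
    B ↦ A
    C ↦ AAD
    D ↦ CA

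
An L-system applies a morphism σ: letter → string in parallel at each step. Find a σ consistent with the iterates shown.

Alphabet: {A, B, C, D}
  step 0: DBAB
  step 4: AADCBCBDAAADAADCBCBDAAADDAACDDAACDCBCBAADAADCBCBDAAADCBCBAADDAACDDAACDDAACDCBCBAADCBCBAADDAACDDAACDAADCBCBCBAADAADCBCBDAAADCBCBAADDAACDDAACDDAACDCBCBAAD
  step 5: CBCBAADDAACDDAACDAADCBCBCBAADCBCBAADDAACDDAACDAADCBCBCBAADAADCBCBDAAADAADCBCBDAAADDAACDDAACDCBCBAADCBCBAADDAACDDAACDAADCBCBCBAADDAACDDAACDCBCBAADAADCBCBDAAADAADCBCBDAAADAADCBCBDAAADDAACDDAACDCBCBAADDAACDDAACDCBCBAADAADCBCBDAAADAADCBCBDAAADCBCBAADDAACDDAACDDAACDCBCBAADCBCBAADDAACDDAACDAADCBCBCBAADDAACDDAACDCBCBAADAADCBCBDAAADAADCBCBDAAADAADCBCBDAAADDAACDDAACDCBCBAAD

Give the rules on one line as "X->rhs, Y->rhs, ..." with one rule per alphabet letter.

  step 4 ⇒ step 5: AADCBCBDAAADAADCBCBDAAADDAACDDAACDCBCBAADAADCBCBDAAADCBCBAADDAACDDAACDDAACDCBCBAADCBCBAADDAACDDAACDAADCBCBCBAADAADCBCBDAAADCBCBAADDAACDDAACDDAACDCBCBAAD ⇒ CB·CB·AAD·DA·ACD·DA·ACD·AAD·CB·CB·CB·AAD·CB·CB·AAD·DA·ACD·DA·ACD·AAD·CB·CB·CB·AAD·AAD·CB·CB·DA·AAD·AAD·CB·CB·DA·AAD·DA·ACD·DA·ACD·CB·CB·AAD·CB·CB·AAD·DA·ACD·DA·ACD·AAD·CB·CB·CB·AAD·DA·ACD·DA·ACD·CB·CB·AAD·AAD·CB·CB·DA·AAD·AAD·CB·CB·DA·AAD·AAD·CB·CB·DA·AAD·DA·ACD·DA·ACD·CB·CB·AAD·DA·ACD·DA·ACD·CB·CB·AAD·AAD·CB·CB·DA·AAD·AAD·CB·CB·DA·AAD·CB·CB·AAD·DA·ACD·DA·ACD·DA·ACD·CB·CB·AAD·CB·CB·AAD·DA·ACD·DA·ACD·AAD·CB·CB·CB·AAD·DA·ACD·DA·ACD·CB·CB·AAD·AAD·CB·CB·DA·AAD·AAD·CB·CB·DA·AAD·AAD·CB·CB·DA·AAD·DA·ACD·DA·ACD·CB·CB·AAD
    A ↦ CB
    B ↦ ACD
    C ↦ DA
    D ↦ AAD

A->CB, B->ACD, C->DA, D->AAD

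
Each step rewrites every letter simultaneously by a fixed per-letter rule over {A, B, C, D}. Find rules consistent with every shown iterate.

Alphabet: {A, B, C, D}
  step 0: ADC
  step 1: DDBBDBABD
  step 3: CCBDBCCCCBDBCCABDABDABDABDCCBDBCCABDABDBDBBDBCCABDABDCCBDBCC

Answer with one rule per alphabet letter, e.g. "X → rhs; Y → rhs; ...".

  step 0 ⇒ step 1: ADC ⇒ DDB·BDB·ABD
    A ↦ DDB
    C ↦ ABD
    D ↦ BDB
    B ↦ CC  (constrained at step 1)

A->DDB, B->CC, C->ABD, D->BDB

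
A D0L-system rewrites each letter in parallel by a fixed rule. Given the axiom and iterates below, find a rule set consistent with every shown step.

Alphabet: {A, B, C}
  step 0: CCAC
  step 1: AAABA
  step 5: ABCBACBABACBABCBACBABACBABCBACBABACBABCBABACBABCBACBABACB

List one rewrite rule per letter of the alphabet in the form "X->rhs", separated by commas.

  step 0 ⇒ step 1: CCAC ⇒ A·A·AB·A
    A ↦ AB
    C ↦ A
    B ↦ CB  (constrained at step 1)

A->AB, B->CB, C->A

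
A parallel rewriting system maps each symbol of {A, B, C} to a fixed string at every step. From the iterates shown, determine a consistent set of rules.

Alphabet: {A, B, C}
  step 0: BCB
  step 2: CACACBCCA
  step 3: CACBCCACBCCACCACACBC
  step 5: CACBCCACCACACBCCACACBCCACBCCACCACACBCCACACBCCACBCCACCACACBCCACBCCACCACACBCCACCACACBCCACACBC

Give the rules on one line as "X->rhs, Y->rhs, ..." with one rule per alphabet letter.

  step 2 ⇒ step 3: CACACBCCA ⇒ CA·CBC·CA·CBC·CA·C·CA·CA·CBC
    A ↦ CBC
    B ↦ C
    C ↦ CA

A->CBC, B->C, C->CA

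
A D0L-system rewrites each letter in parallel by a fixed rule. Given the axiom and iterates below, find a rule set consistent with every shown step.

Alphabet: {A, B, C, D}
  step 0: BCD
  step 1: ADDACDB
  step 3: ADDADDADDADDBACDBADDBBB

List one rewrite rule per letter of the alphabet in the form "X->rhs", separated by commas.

A->B, B->ADD, C->ACD, D->B

  step 0 ⇒ step 1: BCD ⇒ ADD·ACD·B
    B ↦ ADD
    C ↦ ACD
    D ↦ B
    A ↦ B  (constrained at step 1)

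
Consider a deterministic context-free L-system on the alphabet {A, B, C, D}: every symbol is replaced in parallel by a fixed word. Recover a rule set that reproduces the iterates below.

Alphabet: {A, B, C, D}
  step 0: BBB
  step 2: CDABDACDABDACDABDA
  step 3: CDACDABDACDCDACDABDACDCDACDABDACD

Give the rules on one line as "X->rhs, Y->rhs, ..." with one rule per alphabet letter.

  step 2 ⇒ step 3: CDABDACDABDACDABDA ⇒ CD·A·CD·ABD·A·CD·CD·A·CD·ABD·A·CD·CD·A·CD·ABD·A·CD
    A ↦ CD
    B ↦ ABD
    C ↦ CD
    D ↦ A

A->CD, B->ABD, C->CD, D->A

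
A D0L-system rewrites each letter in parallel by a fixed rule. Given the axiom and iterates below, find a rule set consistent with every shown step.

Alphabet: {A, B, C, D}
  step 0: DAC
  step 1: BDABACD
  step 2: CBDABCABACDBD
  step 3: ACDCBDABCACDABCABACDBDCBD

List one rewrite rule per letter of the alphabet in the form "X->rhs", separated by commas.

A->AB, B->C, C->ACD, D->BD

  step 2 ⇒ step 3: CBDABCABACDBD ⇒ ACD·C·BD·AB·C·ACD·AB·C·AB·ACD·BD·C·BD
    A ↦ AB
    B ↦ C
    C ↦ ACD
    D ↦ BD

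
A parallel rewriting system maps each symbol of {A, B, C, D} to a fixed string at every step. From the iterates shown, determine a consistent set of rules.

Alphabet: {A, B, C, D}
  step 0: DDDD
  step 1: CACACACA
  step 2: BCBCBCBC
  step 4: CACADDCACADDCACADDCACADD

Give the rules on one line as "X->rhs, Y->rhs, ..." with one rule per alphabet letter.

A->C, B->DD, C->B, D->CA

  step 1 ⇒ step 2: CACACACA ⇒ B·C·B·C·B·C·B·C
    A ↦ C
    C ↦ B
    B ↦ DD  (constrained at step 2)
  step 0 ⇒ step 1: DDDD ⇒ CA·CA·CA·CA
    D ↦ CA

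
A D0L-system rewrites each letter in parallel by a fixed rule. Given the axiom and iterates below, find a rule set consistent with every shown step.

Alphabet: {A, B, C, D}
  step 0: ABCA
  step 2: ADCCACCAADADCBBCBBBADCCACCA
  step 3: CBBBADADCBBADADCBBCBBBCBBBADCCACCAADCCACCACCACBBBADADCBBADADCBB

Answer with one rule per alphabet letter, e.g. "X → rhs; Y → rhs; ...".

A->CBB, B->CCA, C->AD, D->B

  step 2 ⇒ step 3: ADCCACCAADADCBBCBBBADCCACCA ⇒ CBB·B·AD·AD·CBB·AD·AD·CBB·CBB·B·CBB·B·AD·CCA·CCA·AD·CCA·CCA·CCA·CBB·B·AD·AD·CBB·AD·AD·CBB
    A ↦ CBB
    B ↦ CCA
    C ↦ AD
    D ↦ B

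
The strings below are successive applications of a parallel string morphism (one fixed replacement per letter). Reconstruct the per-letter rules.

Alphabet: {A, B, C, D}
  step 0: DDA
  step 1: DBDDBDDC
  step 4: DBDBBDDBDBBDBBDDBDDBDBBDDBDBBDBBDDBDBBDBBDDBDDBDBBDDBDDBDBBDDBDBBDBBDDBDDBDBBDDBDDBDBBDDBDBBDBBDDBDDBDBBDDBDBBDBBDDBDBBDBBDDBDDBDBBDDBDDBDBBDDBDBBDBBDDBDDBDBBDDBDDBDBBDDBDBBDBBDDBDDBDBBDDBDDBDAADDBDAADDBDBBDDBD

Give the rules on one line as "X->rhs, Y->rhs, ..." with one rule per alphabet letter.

A->DC, B->BBD, C->AAD, D->DBD

  step 0 ⇒ step 1: DDA ⇒ DBD·DBD·DC
    A ↦ DC
    D ↦ DBD
    B ↦ BBD  (constrained at step 1)
    C ↦ AAD  (constrained at step 1)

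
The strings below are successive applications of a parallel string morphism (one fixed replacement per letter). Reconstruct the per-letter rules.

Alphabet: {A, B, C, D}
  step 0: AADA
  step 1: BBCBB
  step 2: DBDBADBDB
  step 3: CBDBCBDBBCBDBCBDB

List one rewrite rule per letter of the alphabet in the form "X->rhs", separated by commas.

  step 2 ⇒ step 3: DBDBADBDB ⇒ CB·DB·CB·DB·B·CB·DB·CB·DB
    A ↦ B
    B ↦ DB
    D ↦ CB
  step 1 ⇒ step 2: BBCBB ⇒ DB·DB·A·DB·DB
    C ↦ A

A->B, B->DB, C->A, D->CB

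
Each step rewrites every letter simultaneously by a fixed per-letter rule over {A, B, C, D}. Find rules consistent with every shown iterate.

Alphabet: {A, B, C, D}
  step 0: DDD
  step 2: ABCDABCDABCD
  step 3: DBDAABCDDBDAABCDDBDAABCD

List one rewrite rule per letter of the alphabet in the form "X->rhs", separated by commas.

  step 2 ⇒ step 3: ABCDABCDABCD ⇒ DB·DA·AB·CD·DB·DA·AB·CD·DB·DA·AB·CD
    A ↦ DB
    B ↦ DA
    C ↦ AB
    D ↦ CD

A->DB, B->DA, C->AB, D->CD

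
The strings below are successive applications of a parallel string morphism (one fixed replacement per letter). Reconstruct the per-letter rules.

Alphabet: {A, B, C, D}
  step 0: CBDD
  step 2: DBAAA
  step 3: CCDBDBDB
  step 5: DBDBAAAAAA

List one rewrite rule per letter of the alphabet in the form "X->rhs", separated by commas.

A->DB, B->C, C->A, D->C

  step 2 ⇒ step 3: DBAAA ⇒ C·C·DB·DB·DB
    A ↦ DB
    B ↦ C
    D ↦ C
    C ↦ A  (constrained at step 0)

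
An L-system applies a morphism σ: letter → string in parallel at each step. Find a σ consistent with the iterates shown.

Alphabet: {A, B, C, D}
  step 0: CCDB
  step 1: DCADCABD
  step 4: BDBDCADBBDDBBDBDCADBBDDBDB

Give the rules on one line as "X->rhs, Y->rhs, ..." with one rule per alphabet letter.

  step 0 ⇒ step 1: CCDB ⇒ DCA·DCA·B·D
    B ↦ D
    C ↦ DCA
    D ↦ B
    A ↦ DB  (constrained at step 1)

A->DB, B->D, C->DCA, D->B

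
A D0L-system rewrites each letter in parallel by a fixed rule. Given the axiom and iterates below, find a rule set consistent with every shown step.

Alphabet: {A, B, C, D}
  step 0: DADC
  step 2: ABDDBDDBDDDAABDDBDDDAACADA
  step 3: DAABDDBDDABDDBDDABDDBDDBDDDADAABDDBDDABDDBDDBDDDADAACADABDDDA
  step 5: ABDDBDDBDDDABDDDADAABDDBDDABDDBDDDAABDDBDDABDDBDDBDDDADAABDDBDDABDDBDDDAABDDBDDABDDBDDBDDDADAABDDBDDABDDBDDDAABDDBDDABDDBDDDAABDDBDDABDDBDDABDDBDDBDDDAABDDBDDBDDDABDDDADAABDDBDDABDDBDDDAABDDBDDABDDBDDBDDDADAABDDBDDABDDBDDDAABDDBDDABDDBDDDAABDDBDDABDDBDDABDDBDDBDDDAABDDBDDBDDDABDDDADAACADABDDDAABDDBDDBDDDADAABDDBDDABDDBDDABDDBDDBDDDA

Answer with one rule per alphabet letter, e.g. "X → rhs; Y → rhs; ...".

  step 2 ⇒ step 3: ABDDBDDBDDDAABDDBDDDAACADA ⇒ DA·A·BDD·BDD·A·BDD·BDD·A·BDD·BDD·BDD·DA·DA·A·BDD·BDD·A·BDD·BDD·BDD·DA·DA·ACA·DA·BDD·DA
    A ↦ DA
    B ↦ A
    C ↦ ACA
    D ↦ BDD

A->DA, B->A, C->ACA, D->BDD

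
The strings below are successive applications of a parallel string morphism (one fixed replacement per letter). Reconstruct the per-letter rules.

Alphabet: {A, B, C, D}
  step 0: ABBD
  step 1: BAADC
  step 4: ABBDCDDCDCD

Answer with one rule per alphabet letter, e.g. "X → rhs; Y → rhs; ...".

A->B, B->A, C->D, D->DC

  step 0 ⇒ step 1: ABBD ⇒ B·A·A·DC
    A ↦ B
    B ↦ A
    D ↦ DC
    C ↦ D  (constrained at step 1)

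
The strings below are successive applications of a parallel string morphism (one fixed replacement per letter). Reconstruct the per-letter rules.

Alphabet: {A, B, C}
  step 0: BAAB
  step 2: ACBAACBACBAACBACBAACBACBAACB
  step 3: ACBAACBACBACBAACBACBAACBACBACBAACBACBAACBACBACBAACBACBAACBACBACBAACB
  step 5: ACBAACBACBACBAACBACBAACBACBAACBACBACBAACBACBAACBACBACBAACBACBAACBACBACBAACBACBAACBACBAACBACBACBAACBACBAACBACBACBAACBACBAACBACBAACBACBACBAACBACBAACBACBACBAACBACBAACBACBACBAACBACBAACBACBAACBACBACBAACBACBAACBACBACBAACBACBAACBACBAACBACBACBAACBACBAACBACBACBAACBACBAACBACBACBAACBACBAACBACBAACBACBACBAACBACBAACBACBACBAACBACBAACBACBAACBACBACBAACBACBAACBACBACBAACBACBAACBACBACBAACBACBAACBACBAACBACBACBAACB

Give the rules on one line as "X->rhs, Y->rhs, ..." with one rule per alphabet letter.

A->ACB, B->ACB, C->A

  step 2 ⇒ step 3: ACBAACBACBAACBACBAACBACBAACB ⇒ ACB·A·ACB·ACB·ACB·A·ACB·ACB·A·ACB·ACB·ACB·A·ACB·ACB·A·ACB·ACB·ACB·A·ACB·ACB·A·ACB·ACB·ACB·A·ACB
    A ↦ ACB
    B ↦ ACB
    C ↦ A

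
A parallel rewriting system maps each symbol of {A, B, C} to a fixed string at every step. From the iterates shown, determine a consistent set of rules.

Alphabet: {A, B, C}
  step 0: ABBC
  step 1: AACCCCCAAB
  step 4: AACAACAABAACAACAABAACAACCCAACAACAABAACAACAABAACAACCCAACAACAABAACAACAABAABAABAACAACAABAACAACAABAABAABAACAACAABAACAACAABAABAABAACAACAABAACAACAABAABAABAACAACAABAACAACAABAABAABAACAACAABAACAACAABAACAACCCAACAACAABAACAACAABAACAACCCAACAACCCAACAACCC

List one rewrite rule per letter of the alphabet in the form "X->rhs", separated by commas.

  step 0 ⇒ step 1: ABBC ⇒ AAC·CC·CC·AAB
    A ↦ AAC
    B ↦ CC
    C ↦ AAB

A->AAC, B->CC, C->AAB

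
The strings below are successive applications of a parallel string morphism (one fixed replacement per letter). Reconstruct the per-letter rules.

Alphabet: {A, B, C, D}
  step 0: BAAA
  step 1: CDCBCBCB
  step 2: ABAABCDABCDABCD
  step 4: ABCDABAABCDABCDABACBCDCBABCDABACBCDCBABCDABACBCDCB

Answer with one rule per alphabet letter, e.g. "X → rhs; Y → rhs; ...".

A->CB, B->CD, C->AB, D->A

  step 1 ⇒ step 2: CDCBCBCB ⇒ AB·A·AB·CD·AB·CD·AB·CD
    B ↦ CD
    C ↦ AB
    D ↦ A
  step 0 ⇒ step 1: BAAA ⇒ CD·CB·CB·CB
    A ↦ CB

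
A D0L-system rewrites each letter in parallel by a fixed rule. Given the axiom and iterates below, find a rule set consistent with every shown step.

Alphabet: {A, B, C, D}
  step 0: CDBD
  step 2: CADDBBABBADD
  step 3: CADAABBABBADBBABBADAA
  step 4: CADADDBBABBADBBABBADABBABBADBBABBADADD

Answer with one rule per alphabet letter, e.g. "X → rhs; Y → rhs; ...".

  step 3 ⇒ step 4: CADAABBABBADBBABBADAA ⇒ CA·D·A·D·D·BBA·BBA·D·BBA·BBA·D·A·BBA·BBA·D·BBA·BBA·D·A·D·D
    A ↦ D
    B ↦ BBA
    C ↦ CA
    D ↦ A

A->D, B->BBA, C->CA, D->A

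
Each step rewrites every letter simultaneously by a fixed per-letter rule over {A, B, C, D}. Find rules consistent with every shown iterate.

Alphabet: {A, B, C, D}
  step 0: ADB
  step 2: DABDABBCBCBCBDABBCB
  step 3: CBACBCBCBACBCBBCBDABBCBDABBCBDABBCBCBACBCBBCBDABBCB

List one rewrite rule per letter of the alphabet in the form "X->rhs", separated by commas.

A->C, B->BCB, C->DAB, D->CBA

  step 2 ⇒ step 3: DABDABBCBCBCBDABBCB ⇒ CBA·C·BCB·CBA·C·BCB·BCB·DAB·BCB·DAB·BCB·DAB·BCB·CBA·C·BCB·BCB·DAB·BCB
    A ↦ C
    B ↦ BCB
    C ↦ DAB
    D ↦ CBA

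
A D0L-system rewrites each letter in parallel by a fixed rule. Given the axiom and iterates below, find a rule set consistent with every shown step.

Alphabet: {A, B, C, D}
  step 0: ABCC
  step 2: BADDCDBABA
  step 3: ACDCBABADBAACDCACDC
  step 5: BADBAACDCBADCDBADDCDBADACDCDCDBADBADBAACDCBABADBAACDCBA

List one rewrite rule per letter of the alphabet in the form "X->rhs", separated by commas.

  step 2 ⇒ step 3: BADDCDBABA ⇒ AC·DC·BA·BA·D·BA·AC·DC·AC·DC
    A ↦ DC
    B ↦ AC
    C ↦ D
    D ↦ BA

A->DC, B->AC, C->D, D->BA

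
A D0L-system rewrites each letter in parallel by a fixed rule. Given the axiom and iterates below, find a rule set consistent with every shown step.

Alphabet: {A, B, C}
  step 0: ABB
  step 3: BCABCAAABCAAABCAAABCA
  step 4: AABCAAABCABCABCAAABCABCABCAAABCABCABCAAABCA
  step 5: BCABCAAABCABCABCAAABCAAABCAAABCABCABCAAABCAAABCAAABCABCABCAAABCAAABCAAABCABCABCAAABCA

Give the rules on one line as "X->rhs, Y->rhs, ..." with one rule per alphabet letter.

A->BCA, B->A, C->A

  step 4 ⇒ step 5: AABCAAABCABCABCAAABCABCABCAAABCABCABCAAABCA ⇒ BCA·BCA·A·A·BCA·BCA·BCA·A·A·BCA·A·A·BCA·A·A·BCA·BCA·BCA·A·A·BCA·A·A·BCA·A·A·BCA·BCA·BCA·A·A·BCA·A·A·BCA·A·A·BCA·BCA·BCA·A·A·BCA
    A ↦ BCA
    B ↦ A
    C ↦ A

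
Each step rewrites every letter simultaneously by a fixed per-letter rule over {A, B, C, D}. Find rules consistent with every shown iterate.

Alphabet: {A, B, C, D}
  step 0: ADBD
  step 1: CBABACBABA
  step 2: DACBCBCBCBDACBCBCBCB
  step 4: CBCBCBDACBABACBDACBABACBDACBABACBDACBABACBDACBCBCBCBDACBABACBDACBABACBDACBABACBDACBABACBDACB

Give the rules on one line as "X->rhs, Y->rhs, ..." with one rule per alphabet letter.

  step 1 ⇒ step 2: CBABACBABA ⇒ DA·CB·CB·CB·CB·DA·CB·CB·CB·CB
    A ↦ CB
    B ↦ CB
    C ↦ DA
  step 0 ⇒ step 1: ADBD ⇒ CB·ABA·CB·ABA
    D ↦ ABA

A->CB, B->CB, C->DA, D->ABA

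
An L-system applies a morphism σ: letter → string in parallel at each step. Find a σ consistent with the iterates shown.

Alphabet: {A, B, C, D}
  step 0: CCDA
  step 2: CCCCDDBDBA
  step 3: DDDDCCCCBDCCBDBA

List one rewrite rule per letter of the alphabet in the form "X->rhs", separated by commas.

A->BA, B->BD, C->D, D->CC

  step 2 ⇒ step 3: CCCCDDBDBA ⇒ D·D·D·D·CC·CC·BD·CC·BD·BA
    A ↦ BA
    B ↦ BD
    C ↦ D
    D ↦ CC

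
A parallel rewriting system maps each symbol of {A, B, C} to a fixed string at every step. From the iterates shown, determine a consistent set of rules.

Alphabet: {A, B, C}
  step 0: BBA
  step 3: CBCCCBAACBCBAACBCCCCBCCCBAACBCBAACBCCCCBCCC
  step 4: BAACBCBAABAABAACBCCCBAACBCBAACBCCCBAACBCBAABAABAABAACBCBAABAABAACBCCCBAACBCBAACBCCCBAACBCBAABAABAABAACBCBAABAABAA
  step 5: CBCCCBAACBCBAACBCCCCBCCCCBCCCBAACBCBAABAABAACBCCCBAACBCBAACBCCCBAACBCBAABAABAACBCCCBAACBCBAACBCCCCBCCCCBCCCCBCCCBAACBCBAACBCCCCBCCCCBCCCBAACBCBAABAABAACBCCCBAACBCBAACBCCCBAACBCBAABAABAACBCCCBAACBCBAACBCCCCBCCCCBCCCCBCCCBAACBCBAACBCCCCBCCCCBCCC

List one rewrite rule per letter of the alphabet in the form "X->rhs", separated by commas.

A->C, B->CBC, C->BAA

  step 4 ⇒ step 5: BAACBCBAABAABAACBCCCBAACBCBAACBCCCBAACBCBAABAABAABAACBCBAABAABAACBCCCBAACBCBAACBCCCBAACBCBAABAABAABAACBCBAABAABAA ⇒ CBC·C·C·BAA·CBC·BAA·CBC·C·C·CBC·C·C·CBC·C·C·BAA·CBC·BAA·BAA·BAA·CBC·C·C·BAA·CBC·BAA·CBC·C·C·BAA·CBC·BAA·BAA·BAA·CBC·C·C·BAA·CBC·BAA·CBC·C·C·CBC·C·C·CBC·C·C·CBC·C·C·BAA·CBC·BAA·CBC·C·C·CBC·C·C·CBC·C·C·BAA·CBC·BAA·BAA·BAA·CBC·C·C·BAA·CBC·BAA·CBC·C·C·BAA·CBC·BAA·BAA·BAA·CBC·C·C·BAA·CBC·BAA·CBC·C·C·CBC·C·C·CBC·C·C·CBC·C·C·BAA·CBC·BAA·CBC·C·C·CBC·C·C·CBC·C·C
    A ↦ C
    B ↦ CBC
    C ↦ BAA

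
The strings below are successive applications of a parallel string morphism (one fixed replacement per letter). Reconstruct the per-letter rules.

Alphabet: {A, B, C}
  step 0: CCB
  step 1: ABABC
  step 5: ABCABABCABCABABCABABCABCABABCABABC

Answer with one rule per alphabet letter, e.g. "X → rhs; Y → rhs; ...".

A->AB, B->C, C->AB

  step 0 ⇒ step 1: CCB ⇒ AB·AB·C
    B ↦ C
    C ↦ AB
    A ↦ AB  (constrained at step 1)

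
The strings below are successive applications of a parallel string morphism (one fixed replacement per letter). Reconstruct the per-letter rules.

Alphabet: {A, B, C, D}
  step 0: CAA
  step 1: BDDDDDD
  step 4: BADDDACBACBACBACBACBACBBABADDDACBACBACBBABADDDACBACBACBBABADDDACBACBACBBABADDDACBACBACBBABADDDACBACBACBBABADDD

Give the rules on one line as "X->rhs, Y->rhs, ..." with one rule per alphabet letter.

A->DDD, B->BA, C->B, D->ACB

  step 0 ⇒ step 1: CAA ⇒ B·DDD·DDD
    A ↦ DDD
    C ↦ B
    B ↦ BA  (constrained at step 1)
    D ↦ ACB  (constrained at step 1)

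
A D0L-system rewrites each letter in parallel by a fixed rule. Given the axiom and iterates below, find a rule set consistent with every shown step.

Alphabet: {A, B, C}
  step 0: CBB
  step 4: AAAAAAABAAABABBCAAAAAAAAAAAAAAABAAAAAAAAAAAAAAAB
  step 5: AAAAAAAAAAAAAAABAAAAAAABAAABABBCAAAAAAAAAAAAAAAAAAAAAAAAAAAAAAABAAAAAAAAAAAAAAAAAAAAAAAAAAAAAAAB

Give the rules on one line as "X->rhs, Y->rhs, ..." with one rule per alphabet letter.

A->AA, B->AB, C->BC

  step 4 ⇒ step 5: AAAAAAABAAABABBCAAAAAAAAAAAAAAABAAAAAAAAAAAAAAAB ⇒ AA·AA·AA·AA·AA·AA·AA·AB·AA·AA·AA·AB·AA·AB·AB·BC·AA·AA·AA·AA·AA·AA·AA·AA·AA·AA·AA·AA·AA·AA·AA·AB·AA·AA·AA·AA·AA·AA·AA·AA·AA·AA·AA·AA·AA·AA·AA·AB
    A ↦ AA
    B ↦ AB
    C ↦ BC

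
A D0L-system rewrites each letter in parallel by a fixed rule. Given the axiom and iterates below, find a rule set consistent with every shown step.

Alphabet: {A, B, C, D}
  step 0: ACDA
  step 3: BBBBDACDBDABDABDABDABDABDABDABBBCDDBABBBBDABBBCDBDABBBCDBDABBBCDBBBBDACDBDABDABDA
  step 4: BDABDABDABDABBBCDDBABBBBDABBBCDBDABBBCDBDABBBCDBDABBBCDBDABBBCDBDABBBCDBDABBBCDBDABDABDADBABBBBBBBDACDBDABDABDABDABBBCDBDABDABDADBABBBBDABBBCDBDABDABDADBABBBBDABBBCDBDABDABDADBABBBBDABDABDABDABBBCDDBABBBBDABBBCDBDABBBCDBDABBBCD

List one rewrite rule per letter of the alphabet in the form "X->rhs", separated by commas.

A->CD, B->BDA, C->DBA, D->BBB

  step 3 ⇒ step 4: BBBBDACDBDABDABDABDABDABDABDABBBCDDBABBBBDABBBCDBDABBBCDBDABBBCDBBBBDACDBDABDABDA ⇒ BDA·BDA·BDA·BDA·BBB·CD·DBA·BBB·BDA·BBB·CD·BDA·BBB·CD·BDA·BBB·CD·BDA·BBB·CD·BDA·BBB·CD·BDA·BBB·CD·BDA·BBB·CD·BDA·BDA·BDA·DBA·BBB·BBB·BDA·CD·BDA·BDA·BDA·BDA·BBB·CD·BDA·BDA·BDA·DBA·BBB·BDA·BBB·CD·BDA·BDA·BDA·DBA·BBB·BDA·BBB·CD·BDA·BDA·BDA·DBA·BBB·BDA·BDA·BDA·BDA·BBB·CD·DBA·BBB·BDA·BBB·CD·BDA·BBB·CD·BDA·BBB·CD
    A ↦ CD
    B ↦ BDA
    C ↦ DBA
    D ↦ BBB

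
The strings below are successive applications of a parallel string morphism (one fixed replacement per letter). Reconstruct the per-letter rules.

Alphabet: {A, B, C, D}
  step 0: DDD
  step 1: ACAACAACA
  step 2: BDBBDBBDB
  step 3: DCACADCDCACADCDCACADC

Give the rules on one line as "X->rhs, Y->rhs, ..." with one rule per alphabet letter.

  step 2 ⇒ step 3: BDBBDBBDB ⇒ DC·ACA·DC·DC·ACA·DC·DC·ACA·DC
    B ↦ DC
    D ↦ ACA
  step 1 ⇒ step 2: ACAACAACA ⇒ B·D·B·B·D·B·B·D·B
    A ↦ B
  step 1 ⇒ step 2: ACAACAACA ⇒ B·D·B·B·D·B·B·D·B
    C ↦ D

A->B, B->DC, C->D, D->ACA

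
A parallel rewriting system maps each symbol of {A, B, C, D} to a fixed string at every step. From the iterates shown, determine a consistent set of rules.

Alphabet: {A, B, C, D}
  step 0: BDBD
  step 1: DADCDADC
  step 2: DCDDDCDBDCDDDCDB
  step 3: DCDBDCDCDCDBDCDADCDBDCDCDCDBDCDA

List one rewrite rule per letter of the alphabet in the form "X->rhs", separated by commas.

A->DD, B->DA, C->DB, D->DC

  step 2 ⇒ step 3: DCDDDCDBDCDDDCDB ⇒ DC·DB·DC·DC·DC·DB·DC·DA·DC·DB·DC·DC·DC·DB·DC·DA
    B ↦ DA
    C ↦ DB
    D ↦ DC
  step 1 ⇒ step 2: DADCDADC ⇒ DC·DD·DC·DB·DC·DD·DC·DB
    A ↦ DD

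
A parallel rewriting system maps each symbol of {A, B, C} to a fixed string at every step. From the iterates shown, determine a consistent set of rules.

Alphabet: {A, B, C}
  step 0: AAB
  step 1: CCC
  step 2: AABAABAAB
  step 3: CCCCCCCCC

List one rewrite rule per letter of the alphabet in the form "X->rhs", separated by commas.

A->C, B->C, C->AAB

  step 2 ⇒ step 3: AABAABAAB ⇒ C·C·C·C·C·C·C·C·C
    A ↦ C
    B ↦ C
  step 1 ⇒ step 2: CCC ⇒ AAB·AAB·AAB
    C ↦ AAB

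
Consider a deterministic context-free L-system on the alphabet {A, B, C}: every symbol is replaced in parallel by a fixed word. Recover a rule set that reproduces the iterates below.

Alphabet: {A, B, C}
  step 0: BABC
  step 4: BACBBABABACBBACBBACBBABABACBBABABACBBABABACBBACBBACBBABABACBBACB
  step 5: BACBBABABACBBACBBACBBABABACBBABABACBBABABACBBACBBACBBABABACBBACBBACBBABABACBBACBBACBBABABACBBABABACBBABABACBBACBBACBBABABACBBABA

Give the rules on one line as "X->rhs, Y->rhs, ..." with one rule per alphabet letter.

  step 4 ⇒ step 5: BACBBABABACBBACBBACBBABABACBBABABACBBABABACBBACBBACBBABABACBBACB ⇒ BA·CB·BA·BA·BA·CB·BA·CB·BA·CB·BA·BA·BA·CB·BA·BA·BA·CB·BA·BA·BA·CB·BA·CB·BA·CB·BA·BA·BA·CB·BA·CB·BA·CB·BA·BA·BA·CB·BA·CB·BA·CB·BA·BA·BA·CB·BA·BA·BA·CB·BA·BA·BA·CB·BA·CB·BA·CB·BA·BA·BA·CB·BA·BA
    A ↦ CB
    B ↦ BA
    C ↦ BA

A->CB, B->BA, C->BA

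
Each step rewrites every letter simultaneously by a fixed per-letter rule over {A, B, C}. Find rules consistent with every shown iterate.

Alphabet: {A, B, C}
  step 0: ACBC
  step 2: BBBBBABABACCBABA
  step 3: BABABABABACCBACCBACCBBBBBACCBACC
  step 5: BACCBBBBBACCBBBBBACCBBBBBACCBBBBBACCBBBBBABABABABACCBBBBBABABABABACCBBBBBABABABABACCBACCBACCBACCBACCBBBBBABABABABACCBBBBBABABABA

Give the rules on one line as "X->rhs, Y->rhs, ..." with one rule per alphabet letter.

  step 2 ⇒ step 3: BBBBBABABACCBABA ⇒ BA·BA·BA·BA·BA·CC·BA·CC·BA·CC·BB·BB·BA·CC·BA·CC
    A ↦ CC
    B ↦ BA
    C ↦ BB

A->CC, B->BA, C->BB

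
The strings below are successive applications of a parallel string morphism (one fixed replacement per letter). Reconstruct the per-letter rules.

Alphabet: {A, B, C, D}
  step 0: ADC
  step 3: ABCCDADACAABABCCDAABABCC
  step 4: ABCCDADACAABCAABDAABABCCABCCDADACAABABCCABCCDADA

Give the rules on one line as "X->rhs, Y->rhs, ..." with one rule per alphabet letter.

  step 3 ⇒ step 4: ABCCDADACAABABCCDAABABCC ⇒ AB·CC·DA·DA·CA·AB·CA·AB·DA·AB·AB·CC·AB·CC·DA·DA·CA·AB·AB·CC·AB·CC·DA·DA
    A ↦ AB
    B ↦ CC
    C ↦ DA
    D ↦ CA

A->AB, B->CC, C->DA, D->CA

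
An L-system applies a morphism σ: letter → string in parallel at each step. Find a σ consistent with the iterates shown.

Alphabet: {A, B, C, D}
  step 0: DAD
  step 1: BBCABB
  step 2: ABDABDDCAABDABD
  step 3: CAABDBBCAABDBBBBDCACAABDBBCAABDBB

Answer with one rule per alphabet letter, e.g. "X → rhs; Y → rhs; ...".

  step 2 ⇒ step 3: ABDABDDCAABDABD ⇒ CA·ABD·BB·CA·ABD·BB·BB·D·CA·CA·ABD·BB·CA·ABD·BB
    A ↦ CA
    B ↦ ABD
    C ↦ D
    D ↦ BB

A->CA, B->ABD, C->D, D->BB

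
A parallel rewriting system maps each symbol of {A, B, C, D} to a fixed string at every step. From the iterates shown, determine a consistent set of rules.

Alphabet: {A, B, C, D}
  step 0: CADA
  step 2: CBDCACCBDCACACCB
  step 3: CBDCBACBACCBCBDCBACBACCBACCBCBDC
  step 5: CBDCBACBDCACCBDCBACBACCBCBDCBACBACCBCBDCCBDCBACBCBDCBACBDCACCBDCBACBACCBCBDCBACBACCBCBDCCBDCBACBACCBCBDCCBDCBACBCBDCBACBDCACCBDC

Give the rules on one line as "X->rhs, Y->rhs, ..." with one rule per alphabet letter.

  step 2 ⇒ step 3: CBDCACCBDCACACCB ⇒ CB·DC·BA·CB·AC·CB·CB·DC·BA·CB·AC·CB·AC·CB·CB·DC
    A ↦ AC
    B ↦ DC
    C ↦ CB
    D ↦ BA

A->AC, B->DC, C->CB, D->BA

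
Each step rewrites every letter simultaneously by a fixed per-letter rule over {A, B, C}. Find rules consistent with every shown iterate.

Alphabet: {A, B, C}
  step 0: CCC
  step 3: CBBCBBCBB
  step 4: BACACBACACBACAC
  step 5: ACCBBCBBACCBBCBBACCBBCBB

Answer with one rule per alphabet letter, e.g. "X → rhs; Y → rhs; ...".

  step 4 ⇒ step 5: BACACBACACBACAC ⇒ AC·CB·B·CB·B·AC·CB·B·CB·B·AC·CB·B·CB·B
    A ↦ CB
    B ↦ AC
    C ↦ B

A->CB, B->AC, C->B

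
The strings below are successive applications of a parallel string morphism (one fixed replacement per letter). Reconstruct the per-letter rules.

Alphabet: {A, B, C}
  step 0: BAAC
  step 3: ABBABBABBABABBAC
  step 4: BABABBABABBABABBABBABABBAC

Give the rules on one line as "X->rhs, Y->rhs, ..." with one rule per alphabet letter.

A->B, B->AB, C->AC

  step 3 ⇒ step 4: ABBABBABBABABBAC ⇒ B·AB·AB·B·AB·AB·B·AB·AB·B·AB·B·AB·AB·B·AC
    A ↦ B
    B ↦ AB
    C ↦ AC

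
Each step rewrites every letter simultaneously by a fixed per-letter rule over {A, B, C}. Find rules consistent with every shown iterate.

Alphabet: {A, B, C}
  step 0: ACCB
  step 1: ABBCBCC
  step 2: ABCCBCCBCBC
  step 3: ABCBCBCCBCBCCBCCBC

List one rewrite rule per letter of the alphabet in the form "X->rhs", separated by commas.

A->AB, B->C, C->BC

  step 2 ⇒ step 3: ABCCBCCBCBC ⇒ AB·C·BC·BC·C·BC·BC·C·BC·C·BC
    A ↦ AB
    B ↦ C
    C ↦ BC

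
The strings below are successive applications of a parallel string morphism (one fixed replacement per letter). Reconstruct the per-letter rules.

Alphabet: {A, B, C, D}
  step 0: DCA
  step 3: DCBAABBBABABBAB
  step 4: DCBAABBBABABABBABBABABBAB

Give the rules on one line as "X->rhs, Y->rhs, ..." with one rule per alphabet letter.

  step 3 ⇒ step 4: DCBAABBBABABBAB ⇒ DC·BA·AB·B·B·AB·AB·AB·B·AB·B·AB·AB·B·AB
    A ↦ B
    B ↦ AB
    C ↦ BA
    D ↦ DC

A->B, B->AB, C->BA, D->DC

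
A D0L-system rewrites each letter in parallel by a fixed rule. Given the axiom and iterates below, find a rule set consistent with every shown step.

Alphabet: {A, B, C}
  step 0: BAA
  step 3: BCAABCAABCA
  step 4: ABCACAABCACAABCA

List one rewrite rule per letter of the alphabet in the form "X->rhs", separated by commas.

  step 3 ⇒ step 4: BCAABCAABCA ⇒ A·B·CA·CA·A·B·CA·CA·A·B·CA
    A ↦ CA
    B ↦ A
    C ↦ B

A->CA, B->A, C->B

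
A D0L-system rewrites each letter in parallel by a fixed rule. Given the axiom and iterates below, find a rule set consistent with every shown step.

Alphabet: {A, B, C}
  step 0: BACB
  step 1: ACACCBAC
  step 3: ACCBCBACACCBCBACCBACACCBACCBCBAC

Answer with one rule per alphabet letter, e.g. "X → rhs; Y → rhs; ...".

A->AC, B->AC, C->CB

  step 0 ⇒ step 1: BACB ⇒ AC·AC·CB·AC
    A ↦ AC
    B ↦ AC
    C ↦ CB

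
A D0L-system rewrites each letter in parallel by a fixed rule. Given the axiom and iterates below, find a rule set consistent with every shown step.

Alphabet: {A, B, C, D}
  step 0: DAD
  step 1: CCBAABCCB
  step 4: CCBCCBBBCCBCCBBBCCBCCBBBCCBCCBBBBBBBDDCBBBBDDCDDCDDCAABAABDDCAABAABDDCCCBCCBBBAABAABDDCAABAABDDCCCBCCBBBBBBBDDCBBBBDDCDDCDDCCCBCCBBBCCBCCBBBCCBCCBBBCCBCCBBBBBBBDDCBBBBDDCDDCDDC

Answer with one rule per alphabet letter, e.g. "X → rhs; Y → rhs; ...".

  step 0 ⇒ step 1: DAD ⇒ CCB·AAB·CCB
    A ↦ AAB
    D ↦ CCB
    B ↦ DDC  (constrained at step 1)
    C ↦ BB  (constrained at step 1)

A->AAB, B->DDC, C->BB, D->CCB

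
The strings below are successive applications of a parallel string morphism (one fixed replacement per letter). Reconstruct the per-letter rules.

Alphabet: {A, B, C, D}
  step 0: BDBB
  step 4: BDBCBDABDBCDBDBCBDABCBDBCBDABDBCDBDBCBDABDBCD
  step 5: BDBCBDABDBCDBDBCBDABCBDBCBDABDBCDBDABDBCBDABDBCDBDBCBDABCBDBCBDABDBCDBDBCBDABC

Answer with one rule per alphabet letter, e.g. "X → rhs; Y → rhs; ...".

A->D, B->BD, C->A, D->BC

  step 4 ⇒ step 5: BDBCBDABDBCDBDBCBDABCBDBCBDABDBCDBDBCBDABDBCD ⇒ BD·BC·BD·A·BD·BC·D·BD·BC·BD·A·BC·BD·BC·BD·A·BD·BC·D·BD·A·BD·BC·BD·A·BD·BC·D·BD·BC·BD·A·BC·BD·BC·BD·A·BD·BC·D·BD·BC·BD·A·BC
    A ↦ D
    B ↦ BD
    C ↦ A
    D ↦ BC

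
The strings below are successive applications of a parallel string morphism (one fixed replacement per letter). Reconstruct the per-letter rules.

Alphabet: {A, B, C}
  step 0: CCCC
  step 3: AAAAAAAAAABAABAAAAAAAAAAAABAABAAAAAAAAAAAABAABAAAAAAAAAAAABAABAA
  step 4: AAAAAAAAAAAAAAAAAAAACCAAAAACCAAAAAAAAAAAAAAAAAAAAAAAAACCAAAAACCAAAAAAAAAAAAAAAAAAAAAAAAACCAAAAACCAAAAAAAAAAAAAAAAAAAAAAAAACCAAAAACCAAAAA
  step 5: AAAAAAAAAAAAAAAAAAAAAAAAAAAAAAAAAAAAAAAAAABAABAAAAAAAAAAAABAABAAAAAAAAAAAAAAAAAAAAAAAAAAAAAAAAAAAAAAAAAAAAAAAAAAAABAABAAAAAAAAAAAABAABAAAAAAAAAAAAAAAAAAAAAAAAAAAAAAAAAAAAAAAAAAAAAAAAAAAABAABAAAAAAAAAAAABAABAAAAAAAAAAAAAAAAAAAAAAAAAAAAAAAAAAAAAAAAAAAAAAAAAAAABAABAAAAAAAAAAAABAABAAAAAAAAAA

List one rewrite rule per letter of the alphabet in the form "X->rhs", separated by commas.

A->AA, B->CCA, C->AAB

  step 4 ⇒ step 5: AAAAAAAAAAAAAAAAAAAACCAAAAACCAAAAAAAAAAAAAAAAAAAAAAAAACCAAAAACCAAAAAAAAAAAAAAAAAAAAAAAAACCAAAAACCAAAAAAAAAAAAAAAAAAAAAAAAACCAAAAACCAAAAA ⇒ AA·AA·AA·AA·AA·AA·AA·AA·AA·AA·AA·AA·AA·AA·AA·AA·AA·AA·AA·AA·AAB·AAB·AA·AA·AA·AA·AA·AAB·AAB·AA·AA·AA·AA·AA·AA·AA·AA·AA·AA·AA·AA·AA·AA·AA·AA·AA·AA·AA·AA·AA·AA·AA·AA·AA·AAB·AAB·AA·AA·AA·AA·AA·AAB·AAB·AA·AA·AA·AA·AA·AA·AA·AA·AA·AA·AA·AA·AA·AA·AA·AA·AA·AA·AA·AA·AA·AA·AA·AA·AA·AAB·AAB·AA·AA·AA·AA·AA·AAB·AAB·AA·AA·AA·AA·AA·AA·AA·AA·AA·AA·AA·AA·AA·AA·AA·AA·AA·AA·AA·AA·AA·AA·AA·AA·AA·AAB·AAB·AA·AA·AA·AA·AA·AAB·AAB·AA·AA·AA·AA·AA
    A ↦ AA
    C ↦ AAB
  step 3 ⇒ step 4: AAAAAAAAAABAABAAAAAAAAAAAABAABAAAAAAAAAAAABAABAAAAAAAAAAAABAABAA ⇒ AA·AA·AA·AA·AA·AA·AA·AA·AA·AA·CCA·AA·AA·CCA·AA·AA·AA·AA·AA·AA·AA·AA·AA·AA·AA·AA·CCA·AA·AA·CCA·AA·AA·AA·AA·AA·AA·AA·AA·AA·AA·AA·AA·CCA·AA·AA·CCA·AA·AA·AA·AA·AA·AA·AA·AA·AA·AA·AA·AA·CCA·AA·AA·CCA·AA·AA
    B ↦ CCA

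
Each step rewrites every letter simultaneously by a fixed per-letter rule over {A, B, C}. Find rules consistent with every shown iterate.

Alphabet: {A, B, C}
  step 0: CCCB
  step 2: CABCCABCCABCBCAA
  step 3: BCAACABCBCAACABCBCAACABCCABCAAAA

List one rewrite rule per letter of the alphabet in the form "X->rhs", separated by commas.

A->AA, B->CA, C->BC

  step 2 ⇒ step 3: CABCCABCCABCBCAA ⇒ BC·AA·CA·BC·BC·AA·CA·BC·BC·AA·CA·BC·CA·BC·AA·AA
    A ↦ AA
    B ↦ CA
    C ↦ BC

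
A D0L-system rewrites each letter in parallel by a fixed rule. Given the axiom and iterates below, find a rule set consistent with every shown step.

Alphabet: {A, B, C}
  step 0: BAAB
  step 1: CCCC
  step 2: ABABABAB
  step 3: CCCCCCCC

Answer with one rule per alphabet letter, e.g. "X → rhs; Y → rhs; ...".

  step 2 ⇒ step 3: ABABABAB ⇒ C·C·C·C·C·C·C·C
    A ↦ C
    B ↦ C
  step 1 ⇒ step 2: CCCC ⇒ AB·AB·AB·AB
    C ↦ AB

A->C, B->C, C->AB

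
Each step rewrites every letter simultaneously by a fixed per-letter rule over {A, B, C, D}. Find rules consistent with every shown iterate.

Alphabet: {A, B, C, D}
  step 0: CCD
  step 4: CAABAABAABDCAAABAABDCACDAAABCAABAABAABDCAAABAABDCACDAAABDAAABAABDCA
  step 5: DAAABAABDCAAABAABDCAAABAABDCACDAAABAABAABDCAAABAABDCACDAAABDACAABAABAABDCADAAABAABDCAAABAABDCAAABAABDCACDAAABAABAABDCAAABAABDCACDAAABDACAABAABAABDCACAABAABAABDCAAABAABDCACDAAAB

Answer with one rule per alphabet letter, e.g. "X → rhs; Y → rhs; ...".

  step 4 ⇒ step 5: CAABAABAABDCAAABAABDCACDAAABCAABAABAABDCAAABAABDCACDAAABDAAABAABDCA ⇒ DA·AAB·AAB·DCA·AAB·AAB·DCA·AAB·AAB·DCA·C·DA·AAB·AAB·AAB·DCA·AAB·AAB·DCA·C·DA·AAB·DA·C·AAB·AAB·AAB·DCA·DA·AAB·AAB·DCA·AAB·AAB·DCA·AAB·AAB·DCA·C·DA·AAB·AAB·AAB·DCA·AAB·AAB·DCA·C·DA·AAB·DA·C·AAB·AAB·AAB·DCA·C·AAB·AAB·AAB·DCA·AAB·AAB·DCA·C·DA·AAB
    A ↦ AAB
    B ↦ DCA
    C ↦ DA
    D ↦ C

A->AAB, B->DCA, C->DA, D->C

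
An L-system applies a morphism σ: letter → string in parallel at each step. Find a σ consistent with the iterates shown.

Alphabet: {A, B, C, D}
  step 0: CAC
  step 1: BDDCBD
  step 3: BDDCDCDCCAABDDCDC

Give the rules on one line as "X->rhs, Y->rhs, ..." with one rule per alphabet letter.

A->DC, B->CA, C->BD, D->A

  step 0 ⇒ step 1: CAC ⇒ BD·DC·BD
    A ↦ DC
    C ↦ BD
    B ↦ CA  (constrained at step 1)
    D ↦ A  (constrained at step 1)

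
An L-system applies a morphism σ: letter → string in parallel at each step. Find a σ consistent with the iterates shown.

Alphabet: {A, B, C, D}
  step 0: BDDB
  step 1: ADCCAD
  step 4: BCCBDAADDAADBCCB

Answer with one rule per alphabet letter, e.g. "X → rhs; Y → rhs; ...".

A->B, B->AD, C->DA, D->C

  step 0 ⇒ step 1: BDDB ⇒ AD·C·C·AD
    B ↦ AD
    D ↦ C
    A ↦ B  (constrained at step 1)
    C ↦ DA  (constrained at step 1)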